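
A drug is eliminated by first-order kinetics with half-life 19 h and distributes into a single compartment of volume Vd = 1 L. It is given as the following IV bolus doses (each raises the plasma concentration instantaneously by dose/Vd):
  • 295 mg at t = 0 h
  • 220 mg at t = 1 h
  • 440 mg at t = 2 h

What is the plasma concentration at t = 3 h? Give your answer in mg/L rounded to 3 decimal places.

893.175 mg/L

k = ln 2 / 19 = 0.03648 per h
Dose 1 (295 mg at t=0 h): 295·exp(−0.03648·3) = 264.418 mg/L
Dose 2 (220 mg at t=1 h): 220·exp(−0.03648·2) = 204.520 mg/L
Dose 3 (440 mg at t=2 h): 440·exp(−0.03648·1) = 424.237 mg/L
C(3) = 264.418 + 204.520 + 424.237 = 893.175 mg/L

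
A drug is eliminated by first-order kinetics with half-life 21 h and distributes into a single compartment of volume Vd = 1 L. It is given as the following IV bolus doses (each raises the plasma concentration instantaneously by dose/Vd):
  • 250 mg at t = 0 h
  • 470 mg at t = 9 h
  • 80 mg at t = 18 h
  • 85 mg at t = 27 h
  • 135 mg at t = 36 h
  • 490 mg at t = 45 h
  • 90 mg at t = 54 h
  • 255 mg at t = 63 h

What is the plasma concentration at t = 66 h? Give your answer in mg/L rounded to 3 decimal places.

726.467 mg/L

k = ln 2 / 21 = 0.03301 per h
Dose 1 (250 mg at t=0 h): 250·exp(−0.03301·66) = 28.304 mg/L
Dose 2 (470 mg at t=9 h): 470·exp(−0.03301·57) = 71.617 mg/L
Dose 3 (80 mg at t=18 h): 80·exp(−0.03301·48) = 16.407 mg/L
Dose 4 (85 mg at t=27 h): 85·exp(−0.03301·39) = 23.462 mg/L
Dose 5 (135 mg at t=36 h): 135·exp(−0.03301·30) = 50.152 mg/L
Dose 6 (490 mg at t=45 h): 490·exp(−0.03301·21) = 245.000 mg/L
Dose 7 (90 mg at t=54 h): 90·exp(−0.03301·12) = 60.566 mg/L
Dose 8 (255 mg at t=63 h): 255·exp(−0.03301·3) = 230.960 mg/L
C(66) = 28.304 + 71.617 + 16.407 + 23.462 + 50.152 + 245.000 + 60.566 + 230.960 = 726.467 mg/L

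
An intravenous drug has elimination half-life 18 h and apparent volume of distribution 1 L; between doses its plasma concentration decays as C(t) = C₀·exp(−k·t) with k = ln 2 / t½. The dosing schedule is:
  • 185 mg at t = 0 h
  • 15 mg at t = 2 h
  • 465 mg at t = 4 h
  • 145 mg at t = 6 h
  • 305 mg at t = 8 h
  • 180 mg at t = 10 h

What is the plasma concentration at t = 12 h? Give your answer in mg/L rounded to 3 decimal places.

k = ln 2 / 18 = 0.03851 per h
Dose 1 (185 mg at t=0 h): 185·exp(−0.03851·12) = 116.543 mg/L
Dose 2 (15 mg at t=2 h): 15·exp(−0.03851·10) = 10.206 mg/L
Dose 3 (465 mg at t=4 h): 465·exp(−0.03851·8) = 341.713 mg/L
Dose 4 (145 mg at t=6 h): 145·exp(−0.03851·6) = 115.087 mg/L
Dose 5 (305 mg at t=8 h): 305·exp(−0.03851·4) = 261.459 mg/L
Dose 6 (180 mg at t=10 h): 180·exp(−0.03851·2) = 166.657 mg/L
C(12) = 116.543 + 10.206 + 341.713 + 115.087 + 261.459 + 166.657 = 1011.665 mg/L

1011.665 mg/L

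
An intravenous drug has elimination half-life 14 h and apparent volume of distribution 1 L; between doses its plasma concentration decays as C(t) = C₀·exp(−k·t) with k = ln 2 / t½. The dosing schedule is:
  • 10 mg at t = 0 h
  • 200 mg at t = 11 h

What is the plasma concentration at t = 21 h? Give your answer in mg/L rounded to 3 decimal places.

k = ln 2 / 14 = 0.04951 per h
Dose 1 (10 mg at t=0 h): 10·exp(−0.04951·21) = 3.536 mg/L
Dose 2 (200 mg at t=11 h): 200·exp(−0.04951·10) = 121.901 mg/L
C(21) = 3.536 + 121.901 = 125.437 mg/L

125.437 mg/L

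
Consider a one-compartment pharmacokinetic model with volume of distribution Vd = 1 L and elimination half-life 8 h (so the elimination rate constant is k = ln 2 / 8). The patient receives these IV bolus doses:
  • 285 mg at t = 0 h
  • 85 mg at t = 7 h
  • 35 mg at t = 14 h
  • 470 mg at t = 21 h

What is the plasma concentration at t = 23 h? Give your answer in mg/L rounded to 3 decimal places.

471.368 mg/L

k = ln 2 / 8 = 0.08664 per h
Dose 1 (285 mg at t=0 h): 285·exp(−0.08664·23) = 38.849 mg/L
Dose 2 (85 mg at t=7 h): 85·exp(−0.08664·16) = 21.250 mg/L
Dose 3 (35 mg at t=14 h): 35·exp(−0.08664·9) = 16.048 mg/L
Dose 4 (470 mg at t=21 h): 470·exp(−0.08664·2) = 395.221 mg/L
C(23) = 38.849 + 21.250 + 16.048 + 395.221 = 471.368 mg/L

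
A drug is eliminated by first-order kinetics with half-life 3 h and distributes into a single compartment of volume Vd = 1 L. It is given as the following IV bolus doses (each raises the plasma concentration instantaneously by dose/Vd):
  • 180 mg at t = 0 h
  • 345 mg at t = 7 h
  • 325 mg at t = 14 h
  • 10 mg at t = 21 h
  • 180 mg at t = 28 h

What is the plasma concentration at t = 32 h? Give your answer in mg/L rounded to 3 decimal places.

k = ln 2 / 3 = 0.23105 per h
Dose 1 (180 mg at t=0 h): 180·exp(−0.23105·32) = 0.111 mg/L
Dose 2 (345 mg at t=7 h): 345·exp(−0.23105·25) = 1.070 mg/L
Dose 3 (325 mg at t=14 h): 325·exp(−0.23105·18) = 5.078 mg/L
Dose 4 (10 mg at t=21 h): 10·exp(−0.23105·11) = 0.787 mg/L
Dose 5 (180 mg at t=28 h): 180·exp(−0.23105·4) = 71.433 mg/L
C(32) = 0.111 + 1.070 + 5.078 + 0.787 + 71.433 = 78.479 mg/L

78.479 mg/L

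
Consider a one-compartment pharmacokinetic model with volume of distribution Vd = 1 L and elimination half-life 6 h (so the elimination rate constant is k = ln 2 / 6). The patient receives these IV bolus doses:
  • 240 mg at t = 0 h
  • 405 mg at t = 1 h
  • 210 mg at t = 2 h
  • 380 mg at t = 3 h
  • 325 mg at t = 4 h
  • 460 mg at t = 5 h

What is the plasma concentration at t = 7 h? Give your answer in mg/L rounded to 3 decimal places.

k = ln 2 / 6 = 0.11552 per h
Dose 1 (240 mg at t=0 h): 240·exp(−0.11552·7) = 106.908 mg/L
Dose 2 (405 mg at t=1 h): 405·exp(−0.11552·6) = 202.500 mg/L
Dose 3 (210 mg at t=2 h): 210·exp(−0.11552·5) = 117.859 mg/L
Dose 4 (380 mg at t=3 h): 380·exp(−0.11552·4) = 239.385 mg/L
Dose 5 (325 mg at t=4 h): 325·exp(−0.11552·3) = 229.810 mg/L
Dose 6 (460 mg at t=5 h): 460·exp(−0.11552·2) = 365.102 mg/L
C(7) = 106.908 + 202.500 + 117.859 + 239.385 + 229.810 + 365.102 = 1261.563 mg/L

1261.563 mg/L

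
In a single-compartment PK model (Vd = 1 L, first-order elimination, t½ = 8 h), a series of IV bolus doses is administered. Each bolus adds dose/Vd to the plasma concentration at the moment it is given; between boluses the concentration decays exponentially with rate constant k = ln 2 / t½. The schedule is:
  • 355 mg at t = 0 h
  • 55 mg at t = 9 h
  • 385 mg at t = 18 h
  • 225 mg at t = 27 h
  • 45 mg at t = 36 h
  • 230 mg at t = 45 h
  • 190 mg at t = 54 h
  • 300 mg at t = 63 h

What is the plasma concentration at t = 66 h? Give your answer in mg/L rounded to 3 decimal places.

354.379 mg/L

k = ln 2 / 8 = 0.08664 per h
Dose 1 (355 mg at t=0 h): 355·exp(−0.08664·66) = 1.166 mg/L
Dose 2 (55 mg at t=9 h): 55·exp(−0.08664·57) = 0.394 mg/L
Dose 3 (385 mg at t=18 h): 385·exp(−0.08664·48) = 6.016 mg/L
Dose 4 (225 mg at t=27 h): 225·exp(−0.08664·39) = 7.668 mg/L
Dose 5 (45 mg at t=36 h): 45·exp(−0.08664·30) = 3.345 mg/L
Dose 6 (230 mg at t=45 h): 230·exp(−0.08664·21) = 37.284 mg/L
Dose 7 (190 mg at t=54 h): 190·exp(−0.08664·12) = 67.175 mg/L
Dose 8 (300 mg at t=63 h): 300·exp(−0.08664·3) = 231.332 mg/L
C(66) = 1.166 + 0.394 + 6.016 + 7.668 + 3.345 + 37.284 + 67.175 + 231.332 = 354.379 mg/L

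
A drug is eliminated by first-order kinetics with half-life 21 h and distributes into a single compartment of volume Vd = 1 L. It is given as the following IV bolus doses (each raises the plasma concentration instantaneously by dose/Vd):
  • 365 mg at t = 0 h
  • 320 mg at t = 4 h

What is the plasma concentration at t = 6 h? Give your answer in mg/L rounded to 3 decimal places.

598.980 mg/L

k = ln 2 / 21 = 0.03301 per h
Dose 1 (365 mg at t=0 h): 365·exp(−0.03301·6) = 299.422 mg/L
Dose 2 (320 mg at t=4 h): 320·exp(−0.03301·2) = 299.558 mg/L
C(6) = 299.422 + 299.558 = 598.980 mg/L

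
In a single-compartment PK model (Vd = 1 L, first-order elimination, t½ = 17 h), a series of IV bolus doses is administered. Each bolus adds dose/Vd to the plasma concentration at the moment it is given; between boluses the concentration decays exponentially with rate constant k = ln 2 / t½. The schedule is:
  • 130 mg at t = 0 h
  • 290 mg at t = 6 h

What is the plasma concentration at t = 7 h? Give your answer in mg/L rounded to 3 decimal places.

376.135 mg/L

k = ln 2 / 17 = 0.04077 per h
Dose 1 (130 mg at t=0 h): 130·exp(−0.04077·7) = 97.721 mg/L
Dose 2 (290 mg at t=6 h): 290·exp(−0.04077·1) = 278.414 mg/L
C(7) = 97.721 + 278.414 = 376.135 mg/L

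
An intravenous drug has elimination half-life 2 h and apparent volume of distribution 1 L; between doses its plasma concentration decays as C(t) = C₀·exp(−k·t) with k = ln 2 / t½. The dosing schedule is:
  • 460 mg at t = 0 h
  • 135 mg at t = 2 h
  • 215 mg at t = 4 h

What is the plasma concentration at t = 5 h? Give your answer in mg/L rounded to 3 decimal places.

k = ln 2 / 2 = 0.34657 per h
Dose 1 (460 mg at t=0 h): 460·exp(−0.34657·5) = 81.317 mg/L
Dose 2 (135 mg at t=2 h): 135·exp(−0.34657·3) = 47.730 mg/L
Dose 3 (215 mg at t=4 h): 215·exp(−0.34657·1) = 152.028 mg/L
C(5) = 81.317 + 47.730 + 152.028 = 281.075 mg/L

281.075 mg/L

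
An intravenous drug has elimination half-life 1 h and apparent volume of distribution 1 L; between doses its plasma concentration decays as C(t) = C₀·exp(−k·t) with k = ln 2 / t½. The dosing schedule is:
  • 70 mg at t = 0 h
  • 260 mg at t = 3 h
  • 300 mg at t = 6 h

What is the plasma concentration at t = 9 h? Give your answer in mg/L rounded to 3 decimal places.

k = ln 2 / 1 = 0.69315 per h
Dose 1 (70 mg at t=0 h): 70·exp(−0.69315·9) = 0.137 mg/L
Dose 2 (260 mg at t=3 h): 260·exp(−0.69315·6) = 4.063 mg/L
Dose 3 (300 mg at t=6 h): 300·exp(−0.69315·3) = 37.500 mg/L
C(9) = 0.137 + 4.063 + 37.500 = 41.699 mg/L

41.699 mg/L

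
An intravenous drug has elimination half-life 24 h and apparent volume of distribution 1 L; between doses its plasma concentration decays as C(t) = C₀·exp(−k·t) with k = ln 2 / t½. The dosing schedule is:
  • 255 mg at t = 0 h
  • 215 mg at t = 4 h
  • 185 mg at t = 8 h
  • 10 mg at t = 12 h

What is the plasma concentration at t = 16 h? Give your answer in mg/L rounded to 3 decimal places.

468.411 mg/L

k = ln 2 / 24 = 0.02888 per h
Dose 1 (255 mg at t=0 h): 255·exp(−0.02888·16) = 160.640 mg/L
Dose 2 (215 mg at t=4 h): 215·exp(−0.02888·12) = 152.028 mg/L
Dose 3 (185 mg at t=8 h): 185·exp(−0.02888·8) = 146.835 mg/L
Dose 4 (10 mg at t=12 h): 10·exp(−0.02888·4) = 8.909 mg/L
C(16) = 160.640 + 152.028 + 146.835 + 8.909 = 468.411 mg/L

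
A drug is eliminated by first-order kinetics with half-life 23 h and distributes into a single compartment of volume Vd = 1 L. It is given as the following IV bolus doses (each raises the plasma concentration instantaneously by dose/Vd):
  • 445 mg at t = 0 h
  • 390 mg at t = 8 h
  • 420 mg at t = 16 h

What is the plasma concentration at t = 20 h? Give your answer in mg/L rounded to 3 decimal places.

k = ln 2 / 23 = 0.03014 per h
Dose 1 (445 mg at t=0 h): 445·exp(−0.03014·20) = 243.554 mg/L
Dose 2 (390 mg at t=8 h): 390·exp(−0.03014·12) = 271.647 mg/L
Dose 3 (420 mg at t=16 h): 420·exp(−0.03014·4) = 372.303 mg/L
C(20) = 243.554 + 271.647 + 372.303 = 887.504 mg/L

887.504 mg/L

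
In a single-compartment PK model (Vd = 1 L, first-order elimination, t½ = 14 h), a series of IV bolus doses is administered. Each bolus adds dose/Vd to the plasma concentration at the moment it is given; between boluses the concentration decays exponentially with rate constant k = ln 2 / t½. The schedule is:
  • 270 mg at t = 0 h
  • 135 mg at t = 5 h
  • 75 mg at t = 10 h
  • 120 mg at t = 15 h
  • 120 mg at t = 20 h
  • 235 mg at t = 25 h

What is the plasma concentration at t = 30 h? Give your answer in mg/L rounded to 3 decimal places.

441.862 mg/L

k = ln 2 / 14 = 0.04951 per h
Dose 1 (270 mg at t=0 h): 270·exp(−0.04951·30) = 61.136 mg/L
Dose 2 (135 mg at t=5 h): 135·exp(−0.04951·25) = 39.154 mg/L
Dose 3 (75 mg at t=10 h): 75·exp(−0.04951·20) = 27.862 mg/L
Dose 4 (120 mg at t=15 h): 120·exp(−0.04951·15) = 57.102 mg/L
Dose 5 (120 mg at t=20 h): 120·exp(−0.04951·10) = 73.141 mg/L
Dose 6 (235 mg at t=25 h): 235·exp(−0.04951·5) = 183.467 mg/L
C(30) = 61.136 + 39.154 + 27.862 + 57.102 + 73.141 + 183.467 = 441.862 mg/L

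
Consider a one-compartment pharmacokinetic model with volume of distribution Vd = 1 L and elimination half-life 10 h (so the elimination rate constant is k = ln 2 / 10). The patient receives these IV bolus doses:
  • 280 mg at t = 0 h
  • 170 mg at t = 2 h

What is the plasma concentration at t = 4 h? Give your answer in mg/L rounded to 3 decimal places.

k = ln 2 / 10 = 0.06931 per h
Dose 1 (280 mg at t=0 h): 280·exp(−0.06931·4) = 212.200 mg/L
Dose 2 (170 mg at t=2 h): 170·exp(−0.06931·2) = 147.994 mg/L
C(4) = 212.200 + 147.994 = 360.194 mg/L

360.194 mg/L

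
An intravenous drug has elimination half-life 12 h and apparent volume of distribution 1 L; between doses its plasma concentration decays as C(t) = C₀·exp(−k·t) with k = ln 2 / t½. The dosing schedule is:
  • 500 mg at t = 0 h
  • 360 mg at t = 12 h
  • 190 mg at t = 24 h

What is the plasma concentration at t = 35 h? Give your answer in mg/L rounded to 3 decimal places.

k = ln 2 / 12 = 0.05776 per h
Dose 1 (500 mg at t=0 h): 500·exp(−0.05776·35) = 66.216 mg/L
Dose 2 (360 mg at t=12 h): 360·exp(−0.05776·23) = 95.352 mg/L
Dose 3 (190 mg at t=24 h): 190·exp(−0.05776·11) = 100.649 mg/L
C(35) = 66.216 + 95.352 + 100.649 = 262.217 mg/L

262.217 mg/L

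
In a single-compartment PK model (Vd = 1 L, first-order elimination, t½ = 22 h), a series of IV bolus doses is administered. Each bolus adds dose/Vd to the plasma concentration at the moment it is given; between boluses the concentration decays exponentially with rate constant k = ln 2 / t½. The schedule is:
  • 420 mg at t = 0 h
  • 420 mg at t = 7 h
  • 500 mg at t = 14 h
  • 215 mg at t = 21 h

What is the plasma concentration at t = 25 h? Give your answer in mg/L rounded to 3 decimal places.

k = ln 2 / 22 = 0.03151 per h
Dose 1 (420 mg at t=0 h): 420·exp(−0.03151·25) = 191.060 mg/L
Dose 2 (420 mg at t=7 h): 420·exp(−0.03151·18) = 238.206 mg/L
Dose 3 (500 mg at t=14 h): 500·exp(−0.03151·11) = 353.553 mg/L
Dose 4 (215 mg at t=21 h): 215·exp(−0.03151·4) = 189.542 mg/L
C(25) = 191.060 + 238.206 + 353.553 + 189.542 = 972.361 mg/L

972.361 mg/L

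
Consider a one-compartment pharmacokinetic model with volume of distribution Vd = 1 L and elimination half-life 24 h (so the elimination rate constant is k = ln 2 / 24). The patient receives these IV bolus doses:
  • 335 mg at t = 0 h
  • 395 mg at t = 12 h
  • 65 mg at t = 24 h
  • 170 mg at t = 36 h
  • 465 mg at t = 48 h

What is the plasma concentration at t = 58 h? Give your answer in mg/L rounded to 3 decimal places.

630.122 mg/L

k = ln 2 / 24 = 0.02888 per h
Dose 1 (335 mg at t=0 h): 335·exp(−0.02888·58) = 62.742 mg/L
Dose 2 (395 mg at t=12 h): 395·exp(−0.02888·46) = 104.622 mg/L
Dose 3 (65 mg at t=24 h): 65·exp(−0.02888·34) = 24.347 mg/L
Dose 4 (170 mg at t=36 h): 170·exp(−0.02888·22) = 90.054 mg/L
Dose 5 (465 mg at t=48 h): 465·exp(−0.02888·10) = 348.356 mg/L
C(58) = 62.742 + 104.622 + 24.347 + 90.054 + 348.356 = 630.122 mg/L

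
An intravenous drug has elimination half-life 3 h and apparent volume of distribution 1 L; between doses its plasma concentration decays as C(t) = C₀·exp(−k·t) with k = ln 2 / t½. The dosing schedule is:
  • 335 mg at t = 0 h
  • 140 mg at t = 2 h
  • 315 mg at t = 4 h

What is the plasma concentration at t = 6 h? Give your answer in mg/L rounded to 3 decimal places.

337.747 mg/L

k = ln 2 / 3 = 0.23105 per h
Dose 1 (335 mg at t=0 h): 335·exp(−0.23105·6) = 83.750 mg/L
Dose 2 (140 mg at t=2 h): 140·exp(−0.23105·4) = 55.559 mg/L
Dose 3 (315 mg at t=4 h): 315·exp(−0.23105·2) = 198.438 mg/L
C(6) = 83.750 + 55.559 + 198.438 = 337.747 mg/L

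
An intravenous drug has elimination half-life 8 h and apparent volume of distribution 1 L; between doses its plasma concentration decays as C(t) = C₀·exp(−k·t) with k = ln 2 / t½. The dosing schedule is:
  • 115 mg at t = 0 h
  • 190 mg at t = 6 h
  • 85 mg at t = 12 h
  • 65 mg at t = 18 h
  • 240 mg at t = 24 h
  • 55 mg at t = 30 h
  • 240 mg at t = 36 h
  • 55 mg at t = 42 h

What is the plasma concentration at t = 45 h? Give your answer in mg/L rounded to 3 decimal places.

k = ln 2 / 8 = 0.08664 per h
Dose 1 (115 mg at t=0 h): 115·exp(−0.08664·45) = 2.330 mg/L
Dose 2 (190 mg at t=6 h): 190·exp(−0.08664·39) = 6.475 mg/L
Dose 3 (85 mg at t=12 h): 85·exp(−0.08664·33) = 4.872 mg/L
Dose 4 (65 mg at t=18 h): 65·exp(−0.08664·27) = 6.265 mg/L
Dose 5 (240 mg at t=24 h): 240·exp(−0.08664·21) = 38.905 mg/L
Dose 6 (55 mg at t=30 h): 55·exp(−0.08664·15) = 14.994 mg/L
Dose 7 (240 mg at t=36 h): 240·exp(−0.08664·9) = 110.040 mg/L
Dose 8 (55 mg at t=42 h): 55·exp(−0.08664·3) = 42.411 mg/L
C(45) = 2.330 + 6.475 + 4.872 + 6.265 + 38.905 + 14.994 + 110.040 + 42.411 = 226.293 mg/L

226.293 mg/L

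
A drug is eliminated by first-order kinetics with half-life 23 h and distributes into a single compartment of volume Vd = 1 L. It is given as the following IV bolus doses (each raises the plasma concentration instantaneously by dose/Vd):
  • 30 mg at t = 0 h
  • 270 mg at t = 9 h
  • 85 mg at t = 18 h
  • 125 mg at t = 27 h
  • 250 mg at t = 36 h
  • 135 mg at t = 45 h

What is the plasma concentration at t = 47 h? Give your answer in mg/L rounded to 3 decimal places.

k = ln 2 / 23 = 0.03014 per h
Dose 1 (30 mg at t=0 h): 30·exp(−0.03014·47) = 7.277 mg/L
Dose 2 (270 mg at t=9 h): 270·exp(−0.03014·38) = 85.903 mg/L
Dose 3 (85 mg at t=18 h): 85·exp(−0.03014·29) = 35.470 mg/L
Dose 4 (125 mg at t=27 h): 125·exp(−0.03014·20) = 68.414 mg/L
Dose 5 (250 mg at t=36 h): 250·exp(−0.03014·11) = 179.461 mg/L
Dose 6 (135 mg at t=45 h): 135·exp(−0.03014·2) = 127.103 mg/L
C(47) = 7.277 + 85.903 + 35.470 + 68.414 + 179.461 + 127.103 = 503.629 mg/L

503.629 mg/L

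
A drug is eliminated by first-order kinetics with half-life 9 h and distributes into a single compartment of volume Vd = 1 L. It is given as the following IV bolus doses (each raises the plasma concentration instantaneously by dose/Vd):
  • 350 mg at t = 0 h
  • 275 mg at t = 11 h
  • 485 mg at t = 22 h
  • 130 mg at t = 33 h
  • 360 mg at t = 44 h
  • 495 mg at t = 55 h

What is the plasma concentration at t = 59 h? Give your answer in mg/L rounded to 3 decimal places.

533.311 mg/L

k = ln 2 / 9 = 0.07702 per h
Dose 1 (350 mg at t=0 h): 350·exp(−0.07702·59) = 3.721 mg/L
Dose 2 (275 mg at t=11 h): 275·exp(−0.07702·48) = 6.821 mg/L
Dose 3 (485 mg at t=22 h): 485·exp(−0.07702·37) = 28.066 mg/L
Dose 4 (130 mg at t=33 h): 130·exp(−0.07702·26) = 17.551 mg/L
Dose 5 (360 mg at t=44 h): 360·exp(−0.07702·15) = 113.393 mg/L
Dose 6 (495 mg at t=55 h): 495·exp(−0.07702·4) = 363.759 mg/L
C(59) = 3.721 + 6.821 + 28.066 + 17.551 + 113.393 + 363.759 = 533.311 mg/L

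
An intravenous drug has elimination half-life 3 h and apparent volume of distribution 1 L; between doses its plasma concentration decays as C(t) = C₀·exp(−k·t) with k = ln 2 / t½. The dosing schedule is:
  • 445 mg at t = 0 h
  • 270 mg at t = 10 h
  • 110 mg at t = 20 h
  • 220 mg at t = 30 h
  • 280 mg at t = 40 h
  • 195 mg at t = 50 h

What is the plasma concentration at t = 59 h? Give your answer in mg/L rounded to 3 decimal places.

k = ln 2 / 3 = 0.23105 per h
Dose 1 (445 mg at t=0 h): 445·exp(−0.23105·59) = 0.001 mg/L
Dose 2 (270 mg at t=10 h): 270·exp(−0.23105·49) = 0.003 mg/L
Dose 3 (110 mg at t=20 h): 110·exp(−0.23105·39) = 0.013 mg/L
Dose 4 (220 mg at t=30 h): 220·exp(−0.23105·29) = 0.271 mg/L
Dose 5 (280 mg at t=40 h): 280·exp(−0.23105·19) = 3.472 mg/L
Dose 6 (195 mg at t=50 h): 195·exp(−0.23105·9) = 24.375 mg/L
C(59) = 0.001 + 0.003 + 0.013 + 0.271 + 3.472 + 24.375 = 28.135 mg/L

28.135 mg/L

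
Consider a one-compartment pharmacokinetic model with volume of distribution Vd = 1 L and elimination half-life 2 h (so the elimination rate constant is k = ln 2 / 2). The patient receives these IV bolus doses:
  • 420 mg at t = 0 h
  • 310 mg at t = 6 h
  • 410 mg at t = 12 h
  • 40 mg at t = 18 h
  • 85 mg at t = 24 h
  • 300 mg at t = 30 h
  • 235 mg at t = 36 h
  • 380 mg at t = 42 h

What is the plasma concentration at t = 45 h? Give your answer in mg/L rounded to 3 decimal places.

146.460 mg/L

k = ln 2 / 2 = 0.34657 per h
Dose 1 (420 mg at t=0 h): 420·exp(−0.34657·45) = 0.000 mg/L
Dose 2 (310 mg at t=6 h): 310·exp(−0.34657·39) = 0.000 mg/L
Dose 3 (410 mg at t=12 h): 410·exp(−0.34657·33) = 0.004 mg/L
Dose 4 (40 mg at t=18 h): 40·exp(−0.34657·27) = 0.003 mg/L
Dose 5 (85 mg at t=24 h): 85·exp(−0.34657·21) = 0.059 mg/L
Dose 6 (300 mg at t=30 h): 300·exp(−0.34657·15) = 1.657 mg/L
Dose 7 (235 mg at t=36 h): 235·exp(−0.34657·9) = 10.386 mg/L
Dose 8 (380 mg at t=42 h): 380·exp(−0.34657·3) = 134.350 mg/L
C(45) = 0.000 + 0.000 + 0.004 + 0.003 + 0.059 + 1.657 + 10.386 + 134.350 = 146.460 mg/L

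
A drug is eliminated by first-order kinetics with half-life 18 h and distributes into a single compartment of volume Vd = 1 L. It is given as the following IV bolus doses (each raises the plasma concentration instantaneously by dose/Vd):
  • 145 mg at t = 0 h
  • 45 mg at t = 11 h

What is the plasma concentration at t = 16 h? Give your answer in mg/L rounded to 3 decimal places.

k = ln 2 / 18 = 0.03851 per h
Dose 1 (145 mg at t=0 h): 145·exp(−0.03851·16) = 78.304 mg/L
Dose 2 (45 mg at t=11 h): 45·exp(−0.03851·5) = 37.119 mg/L
C(16) = 78.304 + 37.119 = 115.423 mg/L

115.423 mg/L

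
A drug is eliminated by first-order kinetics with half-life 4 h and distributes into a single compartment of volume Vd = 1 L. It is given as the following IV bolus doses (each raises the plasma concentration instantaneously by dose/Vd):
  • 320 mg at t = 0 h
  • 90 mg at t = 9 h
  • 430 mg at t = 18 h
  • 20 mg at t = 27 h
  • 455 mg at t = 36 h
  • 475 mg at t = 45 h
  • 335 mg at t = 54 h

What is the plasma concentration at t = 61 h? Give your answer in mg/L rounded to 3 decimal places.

135.586 mg/L

k = ln 2 / 4 = 0.17329 per h
Dose 1 (320 mg at t=0 h): 320·exp(−0.17329·61) = 0.008 mg/L
Dose 2 (90 mg at t=9 h): 90·exp(−0.17329·52) = 0.011 mg/L
Dose 3 (430 mg at t=18 h): 430·exp(−0.17329·43) = 0.250 mg/L
Dose 4 (20 mg at t=27 h): 20·exp(−0.17329·34) = 0.055 mg/L
Dose 5 (455 mg at t=36 h): 455·exp(−0.17329·25) = 5.978 mg/L
Dose 6 (475 mg at t=45 h): 475·exp(−0.17329·16) = 29.688 mg/L
Dose 7 (335 mg at t=54 h): 335·exp(−0.17329·7) = 99.596 mg/L
C(61) = 0.008 + 0.011 + 0.250 + 0.055 + 5.978 + 29.688 + 99.596 = 135.586 mg/L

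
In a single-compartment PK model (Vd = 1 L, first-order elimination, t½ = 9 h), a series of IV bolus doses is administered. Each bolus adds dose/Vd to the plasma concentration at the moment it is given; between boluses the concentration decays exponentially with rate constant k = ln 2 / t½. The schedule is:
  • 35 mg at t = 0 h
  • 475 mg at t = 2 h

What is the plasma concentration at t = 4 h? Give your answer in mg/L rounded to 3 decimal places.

432.911 mg/L

k = ln 2 / 9 = 0.07702 per h
Dose 1 (35 mg at t=0 h): 35·exp(−0.07702·4) = 25.720 mg/L
Dose 2 (475 mg at t=2 h): 475·exp(−0.07702·2) = 407.191 mg/L
C(4) = 25.720 + 407.191 = 432.911 mg/L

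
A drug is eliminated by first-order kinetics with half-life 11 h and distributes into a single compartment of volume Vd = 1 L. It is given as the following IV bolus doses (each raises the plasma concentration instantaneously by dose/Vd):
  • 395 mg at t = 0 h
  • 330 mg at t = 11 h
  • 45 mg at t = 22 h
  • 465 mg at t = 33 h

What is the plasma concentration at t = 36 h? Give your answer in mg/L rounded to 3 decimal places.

512.690 mg/L

k = ln 2 / 11 = 0.06301 per h
Dose 1 (395 mg at t=0 h): 395·exp(−0.06301·36) = 40.870 mg/L
Dose 2 (330 mg at t=11 h): 330·exp(−0.06301·25) = 68.290 mg/L
Dose 3 (45 mg at t=22 h): 45·exp(−0.06301·14) = 18.624 mg/L
Dose 4 (465 mg at t=33 h): 465·exp(−0.06301·3) = 384.905 mg/L
C(36) = 40.870 + 68.290 + 18.624 + 384.905 = 512.690 mg/L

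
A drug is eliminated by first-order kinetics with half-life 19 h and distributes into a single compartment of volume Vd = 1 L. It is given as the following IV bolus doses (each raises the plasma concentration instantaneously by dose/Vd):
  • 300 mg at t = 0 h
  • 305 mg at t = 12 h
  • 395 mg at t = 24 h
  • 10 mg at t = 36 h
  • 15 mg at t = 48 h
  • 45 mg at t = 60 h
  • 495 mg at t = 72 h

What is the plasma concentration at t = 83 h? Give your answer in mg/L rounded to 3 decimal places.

440.110 mg/L

k = ln 2 / 19 = 0.03648 per h
Dose 1 (300 mg at t=0 h): 300·exp(−0.03648·83) = 14.524 mg/L
Dose 2 (305 mg at t=12 h): 305·exp(−0.03648·71) = 22.877 mg/L
Dose 3 (395 mg at t=24 h): 395·exp(−0.03648·59) = 45.901 mg/L
Dose 4 (10 mg at t=36 h): 10·exp(−0.03648·47) = 1.800 mg/L
Dose 5 (15 mg at t=48 h): 15·exp(−0.03648·35) = 4.184 mg/L
Dose 6 (45 mg at t=60 h): 45·exp(−0.03648·23) = 19.445 mg/L
Dose 7 (495 mg at t=72 h): 495·exp(−0.03648·11) = 331.379 mg/L
C(83) = 14.524 + 22.877 + 45.901 + 1.800 + 4.184 + 19.445 + 331.379 = 440.110 mg/L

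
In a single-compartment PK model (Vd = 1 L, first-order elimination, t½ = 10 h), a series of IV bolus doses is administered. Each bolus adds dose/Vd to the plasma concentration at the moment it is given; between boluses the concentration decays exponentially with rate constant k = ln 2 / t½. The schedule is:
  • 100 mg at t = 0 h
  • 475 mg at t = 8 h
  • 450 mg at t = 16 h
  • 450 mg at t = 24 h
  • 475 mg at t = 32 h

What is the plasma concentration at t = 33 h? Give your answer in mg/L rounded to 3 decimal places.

916.966 mg/L

k = ln 2 / 10 = 0.06931 per h
Dose 1 (100 mg at t=0 h): 100·exp(−0.06931·33) = 10.153 mg/L
Dose 2 (475 mg at t=8 h): 475·exp(−0.06931·25) = 83.969 mg/L
Dose 3 (450 mg at t=16 h): 450·exp(−0.06931·17) = 138.504 mg/L
Dose 4 (450 mg at t=24 h): 450·exp(−0.06931·9) = 241.149 mg/L
Dose 5 (475 mg at t=32 h): 475·exp(−0.06931·1) = 443.191 mg/L
C(33) = 10.153 + 83.969 + 138.504 + 241.149 + 443.191 = 916.966 mg/L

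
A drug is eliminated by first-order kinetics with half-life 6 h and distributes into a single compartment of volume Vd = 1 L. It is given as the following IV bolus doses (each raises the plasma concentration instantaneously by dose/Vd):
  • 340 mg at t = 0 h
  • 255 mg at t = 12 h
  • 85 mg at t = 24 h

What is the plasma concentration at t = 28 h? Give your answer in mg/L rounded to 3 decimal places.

107.093 mg/L

k = ln 2 / 6 = 0.11552 per h
Dose 1 (340 mg at t=0 h): 340·exp(−0.11552·28) = 13.387 mg/L
Dose 2 (255 mg at t=12 h): 255·exp(−0.11552·16) = 40.160 mg/L
Dose 3 (85 mg at t=24 h): 85·exp(−0.11552·4) = 53.547 mg/L
C(28) = 13.387 + 40.160 + 53.547 = 107.093 mg/L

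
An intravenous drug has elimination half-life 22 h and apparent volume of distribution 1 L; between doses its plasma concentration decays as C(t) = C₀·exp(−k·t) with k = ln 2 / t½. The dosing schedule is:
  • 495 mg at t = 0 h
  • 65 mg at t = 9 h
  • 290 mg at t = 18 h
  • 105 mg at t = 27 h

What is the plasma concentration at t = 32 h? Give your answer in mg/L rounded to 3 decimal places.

k = ln 2 / 22 = 0.03151 per h
Dose 1 (495 mg at t=0 h): 495·exp(−0.03151·32) = 180.611 mg/L
Dose 2 (65 mg at t=9 h): 65·exp(−0.03151·23) = 31.492 mg/L
Dose 3 (290 mg at t=18 h): 290·exp(−0.03151·14) = 186.566 mg/L
Dose 4 (105 mg at t=27 h): 105·exp(−0.03151·5) = 89.696 mg/L
C(32) = 180.611 + 31.492 + 186.566 + 89.696 = 488.365 mg/L

488.365 mg/L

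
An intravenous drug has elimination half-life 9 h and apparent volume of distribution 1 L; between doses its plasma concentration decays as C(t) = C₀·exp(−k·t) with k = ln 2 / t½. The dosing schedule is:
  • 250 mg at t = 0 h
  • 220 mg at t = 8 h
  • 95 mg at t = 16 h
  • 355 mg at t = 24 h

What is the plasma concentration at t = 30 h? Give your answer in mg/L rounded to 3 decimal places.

321.176 mg/L

k = ln 2 / 9 = 0.07702 per h
Dose 1 (250 mg at t=0 h): 250·exp(−0.07702·30) = 24.803 mg/L
Dose 2 (220 mg at t=8 h): 220·exp(−0.07702·22) = 40.418 mg/L
Dose 3 (95 mg at t=16 h): 95·exp(−0.07702·14) = 32.319 mg/L
Dose 4 (355 mg at t=24 h): 355·exp(−0.07702·6) = 223.636 mg/L
C(30) = 24.803 + 40.418 + 32.319 + 223.636 = 321.176 mg/L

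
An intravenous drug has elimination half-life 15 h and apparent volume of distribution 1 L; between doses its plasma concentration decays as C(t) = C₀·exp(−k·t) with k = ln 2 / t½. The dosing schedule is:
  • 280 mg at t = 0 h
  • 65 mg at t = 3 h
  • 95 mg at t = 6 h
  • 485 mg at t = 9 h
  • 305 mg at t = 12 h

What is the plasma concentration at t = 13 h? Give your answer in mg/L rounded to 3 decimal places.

k = ln 2 / 15 = 0.04621 per h
Dose 1 (280 mg at t=0 h): 280·exp(−0.04621·13) = 153.555 mg/L
Dose 2 (65 mg at t=3 h): 65·exp(−0.04621·10) = 40.947 mg/L
Dose 3 (95 mg at t=6 h): 95·exp(−0.04621·7) = 68.745 mg/L
Dose 4 (485 mg at t=9 h): 485·exp(−0.04621·4) = 403.150 mg/L
Dose 5 (305 mg at t=12 h): 305·exp(−0.04621·1) = 291.227 mg/L
C(13) = 153.555 + 40.947 + 68.745 + 403.150 + 291.227 = 957.625 mg/L

957.625 mg/L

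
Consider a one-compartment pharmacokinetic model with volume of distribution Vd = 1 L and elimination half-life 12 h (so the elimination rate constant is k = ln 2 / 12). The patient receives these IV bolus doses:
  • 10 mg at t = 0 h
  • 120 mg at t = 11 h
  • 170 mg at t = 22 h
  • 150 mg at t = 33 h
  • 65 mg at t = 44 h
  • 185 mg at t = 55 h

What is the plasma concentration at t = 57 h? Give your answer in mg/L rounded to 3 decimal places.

264.296 mg/L

k = ln 2 / 12 = 0.05776 per h
Dose 1 (10 mg at t=0 h): 10·exp(−0.05776·57) = 0.372 mg/L
Dose 2 (120 mg at t=11 h): 120·exp(−0.05776·46) = 8.418 mg/L
Dose 3 (170 mg at t=22 h): 170·exp(−0.05776·35) = 22.514 mg/L
Dose 4 (150 mg at t=33 h): 150·exp(−0.05776·24) = 37.500 mg/L
Dose 5 (65 mg at t=44 h): 65·exp(−0.05776·13) = 30.676 mg/L
Dose 6 (185 mg at t=55 h): 185·exp(−0.05776·2) = 164.816 mg/L
C(57) = 0.372 + 8.418 + 22.514 + 37.500 + 30.676 + 164.816 = 264.296 mg/L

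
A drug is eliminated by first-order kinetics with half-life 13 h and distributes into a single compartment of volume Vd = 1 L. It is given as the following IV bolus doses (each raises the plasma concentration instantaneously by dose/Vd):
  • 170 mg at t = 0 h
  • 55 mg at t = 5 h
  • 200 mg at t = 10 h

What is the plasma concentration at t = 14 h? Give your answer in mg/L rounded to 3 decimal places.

k = ln 2 / 13 = 0.05332 per h
Dose 1 (170 mg at t=0 h): 170·exp(−0.05332·14) = 80.587 mg/L
Dose 2 (55 mg at t=5 h): 55·exp(−0.05332·9) = 34.037 mg/L
Dose 3 (200 mg at t=10 h): 200·exp(−0.05332·4) = 161.587 mg/L
C(14) = 80.587 + 34.037 + 161.587 = 276.211 mg/L

276.211 mg/L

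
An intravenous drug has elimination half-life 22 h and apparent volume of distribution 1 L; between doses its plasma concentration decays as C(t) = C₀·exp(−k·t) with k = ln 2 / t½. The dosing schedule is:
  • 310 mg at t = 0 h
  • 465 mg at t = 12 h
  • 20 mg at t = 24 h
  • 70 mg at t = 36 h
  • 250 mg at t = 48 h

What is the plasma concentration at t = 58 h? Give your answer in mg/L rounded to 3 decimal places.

k = ln 2 / 22 = 0.03151 per h
Dose 1 (310 mg at t=0 h): 310·exp(−0.03151·58) = 49.858 mg/L
Dose 2 (465 mg at t=12 h): 465·exp(−0.03151·46) = 109.151 mg/L
Dose 3 (20 mg at t=24 h): 20·exp(−0.03151·34) = 6.852 mg/L
Dose 4 (70 mg at t=36 h): 70·exp(−0.03151·22) = 35.000 mg/L
Dose 5 (250 mg at t=48 h): 250·exp(−0.03151·10) = 182.435 mg/L
C(58) = 49.858 + 109.151 + 6.852 + 35.000 + 182.435 = 383.296 mg/L

383.296 mg/L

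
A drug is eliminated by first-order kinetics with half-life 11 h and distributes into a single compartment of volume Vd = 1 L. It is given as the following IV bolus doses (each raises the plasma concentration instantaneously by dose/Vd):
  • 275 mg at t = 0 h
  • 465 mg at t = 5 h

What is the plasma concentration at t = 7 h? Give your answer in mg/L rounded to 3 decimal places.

586.856 mg/L

k = ln 2 / 11 = 0.06301 per h
Dose 1 (275 mg at t=0 h): 275·exp(−0.06301·7) = 176.916 mg/L
Dose 2 (465 mg at t=5 h): 465·exp(−0.06301·2) = 409.940 mg/L
C(7) = 176.916 + 409.940 = 586.856 mg/L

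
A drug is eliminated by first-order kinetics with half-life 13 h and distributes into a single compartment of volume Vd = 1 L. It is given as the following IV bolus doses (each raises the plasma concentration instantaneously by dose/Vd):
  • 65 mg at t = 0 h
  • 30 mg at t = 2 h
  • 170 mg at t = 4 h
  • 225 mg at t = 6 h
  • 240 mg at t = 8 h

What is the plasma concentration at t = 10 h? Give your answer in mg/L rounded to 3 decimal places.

578.685 mg/L

k = ln 2 / 13 = 0.05332 per h
Dose 1 (65 mg at t=0 h): 65·exp(−0.05332·10) = 38.137 mg/L
Dose 2 (30 mg at t=2 h): 30·exp(−0.05332·8) = 19.583 mg/L
Dose 3 (170 mg at t=4 h): 170·exp(−0.05332·6) = 123.456 mg/L
Dose 4 (225 mg at t=6 h): 225·exp(−0.05332·4) = 181.785 mg/L
Dose 5 (240 mg at t=8 h): 240·exp(−0.05332·2) = 215.724 mg/L
C(10) = 38.137 + 19.583 + 123.456 + 181.785 + 215.724 = 578.685 mg/L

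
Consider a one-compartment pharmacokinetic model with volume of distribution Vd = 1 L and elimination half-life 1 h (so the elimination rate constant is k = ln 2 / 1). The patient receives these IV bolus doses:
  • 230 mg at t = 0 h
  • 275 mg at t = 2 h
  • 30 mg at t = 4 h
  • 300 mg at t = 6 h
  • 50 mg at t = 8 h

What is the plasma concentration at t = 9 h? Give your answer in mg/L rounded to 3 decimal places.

k = ln 2 / 1 = 0.69315 per h
Dose 1 (230 mg at t=0 h): 230·exp(−0.69315·9) = 0.449 mg/L
Dose 2 (275 mg at t=2 h): 275·exp(−0.69315·7) = 2.148 mg/L
Dose 3 (30 mg at t=4 h): 30·exp(−0.69315·5) = 0.938 mg/L
Dose 4 (300 mg at t=6 h): 300·exp(−0.69315·3) = 37.500 mg/L
Dose 5 (50 mg at t=8 h): 50·exp(−0.69315·1) = 25.000 mg/L
C(9) = 0.449 + 2.148 + 0.938 + 37.500 + 25.000 = 66.035 mg/L

66.035 mg/L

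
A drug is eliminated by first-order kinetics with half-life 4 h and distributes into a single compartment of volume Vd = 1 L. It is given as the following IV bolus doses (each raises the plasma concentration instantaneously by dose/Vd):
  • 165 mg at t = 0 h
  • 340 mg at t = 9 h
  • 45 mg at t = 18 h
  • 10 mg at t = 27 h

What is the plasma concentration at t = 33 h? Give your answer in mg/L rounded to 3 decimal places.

k = ln 2 / 4 = 0.17329 per h
Dose 1 (165 mg at t=0 h): 165·exp(−0.17329·33) = 0.542 mg/L
Dose 2 (340 mg at t=9 h): 340·exp(−0.17329·24) = 5.313 mg/L
Dose 3 (45 mg at t=18 h): 45·exp(−0.17329·15) = 3.345 mg/L
Dose 4 (10 mg at t=27 h): 10·exp(−0.17329·6) = 3.536 mg/L
C(33) = 0.542 + 5.313 + 3.345 + 3.536 = 12.735 mg/L

12.735 mg/L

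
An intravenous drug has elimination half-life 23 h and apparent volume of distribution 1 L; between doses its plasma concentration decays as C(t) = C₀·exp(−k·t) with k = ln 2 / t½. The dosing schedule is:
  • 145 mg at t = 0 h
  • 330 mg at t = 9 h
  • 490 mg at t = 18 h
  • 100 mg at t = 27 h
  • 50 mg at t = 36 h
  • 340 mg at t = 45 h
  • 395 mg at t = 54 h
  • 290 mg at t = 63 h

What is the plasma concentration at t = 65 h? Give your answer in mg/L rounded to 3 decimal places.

k = ln 2 / 23 = 0.03014 per h
Dose 1 (145 mg at t=0 h): 145·exp(−0.03014·65) = 20.447 mg/L
Dose 2 (330 mg at t=9 h): 330·exp(−0.03014·56) = 61.034 mg/L
Dose 3 (490 mg at t=18 h): 490·exp(−0.03014·47) = 118.863 mg/L
Dose 4 (100 mg at t=27 h): 100·exp(−0.03014·38) = 31.816 mg/L
Dose 5 (50 mg at t=36 h): 50·exp(−0.03014·29) = 20.865 mg/L
Dose 6 (340 mg at t=45 h): 340·exp(−0.03014·20) = 186.086 mg/L
Dose 7 (395 mg at t=54 h): 395·exp(−0.03014·11) = 283.548 mg/L
Dose 8 (290 mg at t=63 h): 290·exp(−0.03014·2) = 273.037 mg/L
C(65) = 20.447 + 61.034 + 118.863 + 31.816 + 20.865 + 186.086 + 283.548 + 273.037 = 995.696 mg/L

995.696 mg/L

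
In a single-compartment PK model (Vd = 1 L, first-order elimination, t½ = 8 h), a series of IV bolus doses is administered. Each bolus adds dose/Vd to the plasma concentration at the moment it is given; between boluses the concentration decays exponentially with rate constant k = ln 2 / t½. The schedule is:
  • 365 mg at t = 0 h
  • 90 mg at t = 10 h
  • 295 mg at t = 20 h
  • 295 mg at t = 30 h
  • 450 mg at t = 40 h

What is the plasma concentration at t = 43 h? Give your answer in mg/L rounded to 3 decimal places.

496.805 mg/L

k = ln 2 / 8 = 0.08664 per h
Dose 1 (365 mg at t=0 h): 365·exp(−0.08664·43) = 8.795 mg/L
Dose 2 (90 mg at t=10 h): 90·exp(−0.08664·33) = 5.158 mg/L
Dose 3 (295 mg at t=20 h): 295·exp(−0.08664·23) = 40.212 mg/L
Dose 4 (295 mg at t=30 h): 295·exp(−0.08664·13) = 95.642 mg/L
Dose 5 (450 mg at t=40 h): 450·exp(−0.08664·3) = 346.997 mg/L
C(43) = 8.795 + 5.158 + 40.212 + 95.642 + 346.997 = 496.805 mg/L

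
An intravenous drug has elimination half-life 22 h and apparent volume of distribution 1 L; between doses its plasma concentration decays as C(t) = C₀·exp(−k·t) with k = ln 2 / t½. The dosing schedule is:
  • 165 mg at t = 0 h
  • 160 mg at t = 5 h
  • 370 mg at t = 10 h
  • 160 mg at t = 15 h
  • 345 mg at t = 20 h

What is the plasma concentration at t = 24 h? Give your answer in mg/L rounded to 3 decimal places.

k = ln 2 / 22 = 0.03151 per h
Dose 1 (165 mg at t=0 h): 165·exp(−0.03151·24) = 77.462 mg/L
Dose 2 (160 mg at t=5 h): 160·exp(−0.03151·19) = 87.930 mg/L
Dose 3 (370 mg at t=10 h): 370·exp(−0.03151·14) = 238.033 mg/L
Dose 4 (160 mg at t=15 h): 160·exp(−0.03151·9) = 120.496 mg/L
Dose 5 (345 mg at t=20 h): 345·exp(−0.03151·4) = 304.149 mg/L
C(24) = 77.462 + 87.930 + 238.033 + 120.496 + 304.149 = 828.070 mg/L

828.070 mg/L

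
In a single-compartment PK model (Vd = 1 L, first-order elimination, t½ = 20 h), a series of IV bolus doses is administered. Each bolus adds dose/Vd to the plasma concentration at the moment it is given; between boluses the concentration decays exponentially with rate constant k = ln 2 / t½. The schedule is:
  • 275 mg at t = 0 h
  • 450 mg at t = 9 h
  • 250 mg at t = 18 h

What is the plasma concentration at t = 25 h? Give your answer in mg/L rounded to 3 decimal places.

k = ln 2 / 20 = 0.03466 per h
Dose 1 (275 mg at t=0 h): 275·exp(−0.03466·25) = 115.623 mg/L
Dose 2 (450 mg at t=9 h): 450·exp(−0.03466·16) = 258.457 mg/L
Dose 3 (250 mg at t=18 h): 250·exp(−0.03466·7) = 196.146 mg/L
C(25) = 115.623 + 258.457 + 196.146 = 570.226 mg/L

570.226 mg/L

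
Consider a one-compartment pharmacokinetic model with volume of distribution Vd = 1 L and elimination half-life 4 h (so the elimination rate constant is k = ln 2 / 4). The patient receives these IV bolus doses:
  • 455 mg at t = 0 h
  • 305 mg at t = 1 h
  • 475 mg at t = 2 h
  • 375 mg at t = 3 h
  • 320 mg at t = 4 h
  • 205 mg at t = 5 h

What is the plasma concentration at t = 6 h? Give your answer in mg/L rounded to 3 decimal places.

k = ln 2 / 4 = 0.17329 per h
Dose 1 (455 mg at t=0 h): 455·exp(−0.17329·6) = 160.867 mg/L
Dose 2 (305 mg at t=1 h): 305·exp(−0.17329·5) = 128.237 mg/L
Dose 3 (475 mg at t=2 h): 475·exp(−0.17329·4) = 237.500 mg/L
Dose 4 (375 mg at t=3 h): 375·exp(−0.17329·3) = 222.976 mg/L
Dose 5 (320 mg at t=4 h): 320·exp(−0.17329·2) = 226.274 mg/L
Dose 6 (205 mg at t=5 h): 205·exp(−0.17329·1) = 172.384 mg/L
C(6) = 160.867 + 128.237 + 237.500 + 222.976 + 226.274 + 172.384 = 1148.238 mg/L

1148.238 mg/L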